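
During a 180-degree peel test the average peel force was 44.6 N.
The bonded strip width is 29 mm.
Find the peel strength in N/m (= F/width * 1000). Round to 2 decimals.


Peel strength = F/width * 1000
= 44.6 / 29 * 1000
= 1537.93 N/m

1537.93


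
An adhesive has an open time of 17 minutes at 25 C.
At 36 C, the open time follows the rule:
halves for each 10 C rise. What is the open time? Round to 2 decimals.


Factor = 2^((36-25)/10) = 2.1435
Open time = 17 / 2.1435 = 7.93 min

7.93


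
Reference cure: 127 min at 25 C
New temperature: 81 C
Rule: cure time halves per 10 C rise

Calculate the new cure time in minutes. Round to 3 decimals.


factor = 2^((81-25)/10) = 48.5029
t_new = 127 / 48.5029 = 2.618 min

2.618


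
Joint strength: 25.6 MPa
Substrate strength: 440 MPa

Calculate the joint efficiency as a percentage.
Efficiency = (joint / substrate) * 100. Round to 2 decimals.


Efficiency = (25.6 / 440) * 100 = 5.82%

5.82


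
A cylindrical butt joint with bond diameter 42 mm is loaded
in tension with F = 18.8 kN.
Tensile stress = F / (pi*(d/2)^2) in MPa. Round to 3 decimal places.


Area = pi * (42/2)^2 = 1385.4424 mm^2
Stress = 18.8*1000 / 1385.4424
= 13.570 MPa

13.570


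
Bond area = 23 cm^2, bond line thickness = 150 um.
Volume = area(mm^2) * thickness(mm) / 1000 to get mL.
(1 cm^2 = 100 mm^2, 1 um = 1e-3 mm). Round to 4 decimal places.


area_mm2 = 23 * 100 = 2300
blt_mm = 150 * 1e-3 = 0.15
vol_mm3 = 2300 * 0.15 = 345.0
vol_mL = 345.0 / 1000 = 0.3450 mL

0.3450


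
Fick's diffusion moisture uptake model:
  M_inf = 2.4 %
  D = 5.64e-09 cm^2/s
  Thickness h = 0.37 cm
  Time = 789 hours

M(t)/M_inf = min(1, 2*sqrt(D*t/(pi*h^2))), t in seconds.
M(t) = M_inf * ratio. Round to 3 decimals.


t_sec = 789 * 3600 = 2840400
ratio = 2*sqrt(5.64e-09*2840400/(pi*0.37^2))
= min(1, 0.385996)
= 0.385996
M(t) = 2.4 * 0.385996 = 0.926 %

0.926


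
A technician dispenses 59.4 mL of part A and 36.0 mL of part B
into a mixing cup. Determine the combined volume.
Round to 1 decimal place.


Combined volume = 59.4 + 36.0
= 95.4 mL

95.4


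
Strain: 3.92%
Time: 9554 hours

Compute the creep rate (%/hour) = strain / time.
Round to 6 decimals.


Creep rate = 3.92 / 9554
= 0.000410 %/h

0.000410


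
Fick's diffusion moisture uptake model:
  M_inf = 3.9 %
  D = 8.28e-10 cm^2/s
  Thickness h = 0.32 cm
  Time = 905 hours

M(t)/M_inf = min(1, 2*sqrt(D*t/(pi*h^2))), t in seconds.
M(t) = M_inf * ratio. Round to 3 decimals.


t_sec = 905 * 3600 = 3258000
ratio = 2*sqrt(8.28e-10*3258000/(pi*0.32^2))
= min(1, 0.183145)
= 0.183145
M(t) = 3.9 * 0.183145 = 0.714 %

0.714


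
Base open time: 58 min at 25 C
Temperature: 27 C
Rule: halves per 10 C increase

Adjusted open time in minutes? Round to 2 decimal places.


Acceleration = 2^((27-25)/10) = 1.1487
Open time = 58 / 1.1487 = 50.49 min

50.49


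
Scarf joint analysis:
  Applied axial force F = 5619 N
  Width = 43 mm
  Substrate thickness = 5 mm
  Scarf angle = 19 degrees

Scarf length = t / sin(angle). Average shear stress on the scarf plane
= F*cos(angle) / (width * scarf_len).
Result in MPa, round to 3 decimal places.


Scarf length = 5 / sin(19 deg) = 15.3578 mm
cos(19 deg) = 0.945519
Shear = 5619 * 0.945519 / (43 * 15.3578)
= 8.045 MPa

8.045


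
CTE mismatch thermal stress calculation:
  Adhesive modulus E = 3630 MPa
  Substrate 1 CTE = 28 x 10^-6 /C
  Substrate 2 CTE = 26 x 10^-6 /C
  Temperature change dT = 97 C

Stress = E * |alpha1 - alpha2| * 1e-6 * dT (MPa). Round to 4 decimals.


delta_alpha = |28 - 26| = 2 x 10^-6/C
Stress = 3630 * 2e-6 * 97
= 0.7042 MPa

0.7042


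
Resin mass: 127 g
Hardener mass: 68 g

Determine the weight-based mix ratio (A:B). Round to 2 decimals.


Ratio = 127 / 68 = 1.87

1.87


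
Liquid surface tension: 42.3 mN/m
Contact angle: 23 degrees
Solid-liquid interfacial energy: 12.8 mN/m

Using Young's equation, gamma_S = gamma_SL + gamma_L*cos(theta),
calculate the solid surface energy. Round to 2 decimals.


gamma_S = 12.8 + 42.3 * cos(23)
= 51.74 mN/m

51.74


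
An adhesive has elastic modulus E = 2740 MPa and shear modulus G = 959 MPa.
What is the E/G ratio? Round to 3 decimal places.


E/G = 2740 / 959 = 2.857

2.857


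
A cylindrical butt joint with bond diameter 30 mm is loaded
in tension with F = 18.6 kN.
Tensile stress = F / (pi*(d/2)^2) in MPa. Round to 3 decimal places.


Area = pi * (30/2)^2 = 706.8583 mm^2
Stress = 18.6*1000 / 706.8583
= 26.314 MPa

26.314


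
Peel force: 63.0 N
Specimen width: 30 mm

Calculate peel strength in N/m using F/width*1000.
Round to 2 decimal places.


Peel strength = 63.0 / 30 * 1000 = 2100.00 N/m

2100.00


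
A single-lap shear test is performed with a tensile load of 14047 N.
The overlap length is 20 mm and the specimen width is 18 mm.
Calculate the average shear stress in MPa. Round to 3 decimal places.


Shear stress = F / (overlap * width)
= 14047 / (20 * 18)
= 14047 / 360
= 39.019 MPa

39.019


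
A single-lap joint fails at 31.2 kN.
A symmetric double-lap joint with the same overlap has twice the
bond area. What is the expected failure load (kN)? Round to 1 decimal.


Double-lap load = 2 * 31.2 = 62.4 kN

62.4


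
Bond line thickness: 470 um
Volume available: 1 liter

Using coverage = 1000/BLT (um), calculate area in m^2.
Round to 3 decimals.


1 L = 1e6 mm^3, thickness = 470 um = 0.47 mm
Area = 1e6 / 0.47 mm^2 = (1e6 / 0.47) / 1e6 m^2 = 1000 / 470 m^2
= 2.128 m^2

2.128


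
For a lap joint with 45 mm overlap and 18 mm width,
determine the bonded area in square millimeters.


Area = 45 * 18 = 810 mm^2

810


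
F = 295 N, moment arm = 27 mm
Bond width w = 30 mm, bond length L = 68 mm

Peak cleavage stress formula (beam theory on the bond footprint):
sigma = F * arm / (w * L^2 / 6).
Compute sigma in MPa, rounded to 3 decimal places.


sigma = (295 * 27) / (30 * 4624 / 6)
= 7965 * 6 / 138720
= 47790 / 138720
= 0.345 MPa

0.345


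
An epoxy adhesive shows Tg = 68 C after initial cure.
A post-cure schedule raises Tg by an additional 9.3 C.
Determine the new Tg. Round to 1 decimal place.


New Tg = 68 + 9.3
= 77.3 C

77.3


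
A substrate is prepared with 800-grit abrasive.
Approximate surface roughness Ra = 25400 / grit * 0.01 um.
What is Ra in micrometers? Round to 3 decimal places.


Ra = 25400 / 800 * 0.01 = 0.318 um

0.318


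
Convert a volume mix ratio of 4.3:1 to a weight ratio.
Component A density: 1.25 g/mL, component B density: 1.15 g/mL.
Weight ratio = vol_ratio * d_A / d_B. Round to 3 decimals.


= 4.3 * 1.25 / 1.15 = 4.674

4.674


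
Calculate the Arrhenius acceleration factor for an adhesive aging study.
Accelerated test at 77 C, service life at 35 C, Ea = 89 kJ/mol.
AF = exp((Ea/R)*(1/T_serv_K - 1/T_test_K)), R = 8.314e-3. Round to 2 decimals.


T_test = 350.15 K, T_serv = 308.15 K
Ea/R = 89 / 0.008314 = 10704.84
AF = exp(10704.84 * (1/308.15 - 1/350.15))
= 64.52

64.52


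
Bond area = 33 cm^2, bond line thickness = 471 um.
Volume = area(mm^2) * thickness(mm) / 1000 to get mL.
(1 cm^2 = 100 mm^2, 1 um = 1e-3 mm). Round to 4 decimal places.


area_mm2 = 33 * 100 = 3300
blt_mm = 471 * 1e-3 = 0.471
vol_mm3 = 3300 * 0.471 = 1554.3
vol_mL = 1554.3 / 1000 = 1.5543 mL

1.5543


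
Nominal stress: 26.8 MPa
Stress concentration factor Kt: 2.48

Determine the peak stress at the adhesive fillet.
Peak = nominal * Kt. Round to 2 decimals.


Peak stress = 26.8 * 2.48
= 66.46 MPa

66.46


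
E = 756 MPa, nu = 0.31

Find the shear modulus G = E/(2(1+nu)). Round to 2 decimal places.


G = 756 / (2 * 1.31)
= 288.55 MPa

288.55


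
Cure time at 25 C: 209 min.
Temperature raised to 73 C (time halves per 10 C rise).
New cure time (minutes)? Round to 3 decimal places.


Acceleration factor = 2^(48/10) = 27.8576
New time = 209 / 27.8576 = 7.502 min

7.502


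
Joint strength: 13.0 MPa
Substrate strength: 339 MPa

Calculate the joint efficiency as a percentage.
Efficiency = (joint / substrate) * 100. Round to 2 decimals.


Efficiency = (13.0 / 339) * 100 = 3.83%

3.83


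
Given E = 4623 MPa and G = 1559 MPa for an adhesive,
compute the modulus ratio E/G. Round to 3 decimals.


E/G ratio = 4623 / 1559 = 2.965

2.965


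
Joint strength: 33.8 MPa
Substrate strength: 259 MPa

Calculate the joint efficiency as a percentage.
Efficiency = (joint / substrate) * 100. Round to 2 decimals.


Efficiency = (33.8 / 259) * 100 = 13.05%

13.05


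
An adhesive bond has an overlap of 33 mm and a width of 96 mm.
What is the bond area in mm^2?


Bond area = overlap * width
= 33 * 96
= 3168 mm^2

3168


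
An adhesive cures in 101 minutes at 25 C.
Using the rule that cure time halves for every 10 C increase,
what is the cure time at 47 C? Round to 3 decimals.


Factor = 2^((47 - 25) / 10) = 4.5948
Cure time = 101 / 4.5948
= 21.981 minutes

21.981


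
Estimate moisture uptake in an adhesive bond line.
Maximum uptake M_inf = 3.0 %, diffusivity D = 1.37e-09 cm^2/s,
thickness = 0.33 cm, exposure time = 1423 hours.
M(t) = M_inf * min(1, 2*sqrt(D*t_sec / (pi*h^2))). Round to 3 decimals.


Convert time: 1423 h = 5122800 s
ratio = min(1, 2*sqrt(1.37e-09*5122800/(pi*0.33^2)))
= 0.286454
M(t) = 3.0 * 0.286454 = 0.859%

0.859


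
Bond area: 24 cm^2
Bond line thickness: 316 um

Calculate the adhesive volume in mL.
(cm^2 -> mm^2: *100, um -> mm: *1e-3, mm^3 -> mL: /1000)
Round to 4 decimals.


V = 24*100 * 316*1e-3 / 1000
= 0.7584 mL

0.7584


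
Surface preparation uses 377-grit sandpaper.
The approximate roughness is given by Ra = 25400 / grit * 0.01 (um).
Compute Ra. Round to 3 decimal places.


Ra = 25400 / 377 * 0.01
= 254 / 377
= 0.674 um

0.674


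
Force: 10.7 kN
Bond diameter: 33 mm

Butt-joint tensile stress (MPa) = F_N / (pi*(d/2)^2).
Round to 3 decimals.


F_N = 10.7 * 1000 = 10700.0 N
A = pi*(16.5)^2 = 855.2986 mm^2
stress = 10700.0 / 855.2986 = 12.510 MPa

12.510


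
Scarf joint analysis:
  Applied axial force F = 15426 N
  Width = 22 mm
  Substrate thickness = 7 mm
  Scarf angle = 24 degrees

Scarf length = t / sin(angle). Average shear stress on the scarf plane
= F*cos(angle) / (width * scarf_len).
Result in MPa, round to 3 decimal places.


Scarf length = 7 / sin(24 deg) = 17.2102 mm
cos(24 deg) = 0.913545
Shear = 15426 * 0.913545 / (22 * 17.2102)
= 37.220 MPa

37.220


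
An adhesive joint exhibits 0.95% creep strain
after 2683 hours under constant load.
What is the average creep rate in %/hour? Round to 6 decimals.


Creep rate = strain / time
= 0.95 / 2683
= 0.000354 %/h

0.000354


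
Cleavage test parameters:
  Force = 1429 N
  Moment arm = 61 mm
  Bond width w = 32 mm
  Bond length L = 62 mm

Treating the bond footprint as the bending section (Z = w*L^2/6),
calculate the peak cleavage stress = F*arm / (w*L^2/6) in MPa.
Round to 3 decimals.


M = 1429 * 61 = 87169 N*mm
Z = 32 * 62^2 / 6 = 123008 / 6 mm^3
sigma = M / Z = 6 * 87169 / 123008 = 523014 / 123008
= 4.252 MPa

4.252


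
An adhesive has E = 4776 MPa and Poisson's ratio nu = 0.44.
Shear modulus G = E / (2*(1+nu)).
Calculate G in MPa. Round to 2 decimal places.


G = 4776 / (2*(1+0.44))
= 4776 / 2.88
= 1658.33 MPa

1658.33


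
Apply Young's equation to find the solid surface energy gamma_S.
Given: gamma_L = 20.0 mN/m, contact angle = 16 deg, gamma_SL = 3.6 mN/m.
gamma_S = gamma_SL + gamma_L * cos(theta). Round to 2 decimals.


theta_rad = 16 * pi/180 = 0.279253
gamma_S = 3.6 + 20.0 * cos(0.279253)
= 22.83 mN/m

22.83


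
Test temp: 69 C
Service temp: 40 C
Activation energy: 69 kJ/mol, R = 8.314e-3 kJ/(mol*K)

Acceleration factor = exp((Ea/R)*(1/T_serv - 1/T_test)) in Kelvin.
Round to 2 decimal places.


AF = exp((69/0.008314)*(1/313.15 - 1/342.15))
= 9.45

9.45


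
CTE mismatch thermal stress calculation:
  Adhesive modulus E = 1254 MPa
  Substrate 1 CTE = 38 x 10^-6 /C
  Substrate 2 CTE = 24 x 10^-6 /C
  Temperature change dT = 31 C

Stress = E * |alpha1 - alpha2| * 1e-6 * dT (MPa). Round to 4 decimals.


delta_alpha = |38 - 24| = 14 x 10^-6/C
Stress = 1254 * 14e-6 * 31
= 0.5442 MPa

0.5442


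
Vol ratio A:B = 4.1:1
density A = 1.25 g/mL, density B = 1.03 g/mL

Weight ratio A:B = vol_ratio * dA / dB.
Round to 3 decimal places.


Weight ratio = 4.1 * 1.25 / 1.03
= 4.976

4.976


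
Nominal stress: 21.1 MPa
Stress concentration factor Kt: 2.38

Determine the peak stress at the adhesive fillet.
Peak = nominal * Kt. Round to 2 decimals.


Peak stress = 21.1 * 2.38
= 50.22 MPa

50.22


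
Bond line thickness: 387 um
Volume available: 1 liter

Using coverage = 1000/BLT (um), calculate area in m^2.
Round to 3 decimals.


1 L = 1e6 mm^3, thickness = 387 um = 0.387 mm
Area = 1e6 / 0.387 mm^2 = (1e6 / 0.387) / 1e6 m^2 = 1000 / 387 m^2
= 2.584 m^2

2.584


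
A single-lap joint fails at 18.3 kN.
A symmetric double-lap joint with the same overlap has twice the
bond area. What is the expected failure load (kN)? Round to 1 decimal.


Double-lap load = 2 * 18.3 = 36.6 kN

36.6


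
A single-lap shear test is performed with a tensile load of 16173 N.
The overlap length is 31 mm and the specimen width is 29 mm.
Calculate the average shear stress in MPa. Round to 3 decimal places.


Shear stress = F / (overlap * width)
= 16173 / (31 * 29)
= 16173 / 899
= 17.990 MPa

17.990


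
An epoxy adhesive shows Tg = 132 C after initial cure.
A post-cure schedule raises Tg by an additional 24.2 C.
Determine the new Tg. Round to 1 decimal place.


New Tg = 132 + 24.2
= 156.2 C

156.2


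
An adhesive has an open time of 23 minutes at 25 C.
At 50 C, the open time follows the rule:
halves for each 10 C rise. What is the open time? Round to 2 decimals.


Factor = 2^((50-25)/10) = 5.6569
Open time = 23 / 5.6569 = 4.07 min

4.07


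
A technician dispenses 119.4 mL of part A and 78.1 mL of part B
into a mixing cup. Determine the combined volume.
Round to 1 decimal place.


Combined volume = 119.4 + 78.1
= 197.5 mL

197.5


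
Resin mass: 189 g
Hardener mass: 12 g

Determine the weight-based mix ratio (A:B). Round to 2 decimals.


Ratio = 189 / 12 = 15.75

15.75


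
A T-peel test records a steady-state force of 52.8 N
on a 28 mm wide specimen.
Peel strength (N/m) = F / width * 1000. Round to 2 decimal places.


Peel strength = 52.8 / 28 * 1000
= 1885.71 N/m

1885.71


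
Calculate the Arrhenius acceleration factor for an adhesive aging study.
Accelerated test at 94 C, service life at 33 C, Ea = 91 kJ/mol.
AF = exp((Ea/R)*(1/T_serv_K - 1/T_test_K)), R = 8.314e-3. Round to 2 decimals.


T_test = 367.15 K, T_serv = 306.15 K
Ea/R = 91 / 0.008314 = 10945.39
AF = exp(10945.39 * (1/306.15 - 1/367.15))
= 379.92

379.92


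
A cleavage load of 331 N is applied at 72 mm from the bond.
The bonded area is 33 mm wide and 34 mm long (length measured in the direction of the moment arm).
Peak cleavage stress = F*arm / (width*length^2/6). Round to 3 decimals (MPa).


Moment = 331 * 72 = 23832 N*mm
Section modulus = 33 * 1156 / 6 = 38148 / 6 mm^3
Stress = 23832 / (38148 / 6) = 142992 / 38148
= 3.748 MPa

3.748


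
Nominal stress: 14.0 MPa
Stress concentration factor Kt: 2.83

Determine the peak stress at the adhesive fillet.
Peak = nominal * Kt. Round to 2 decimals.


Peak stress = 14.0 * 2.83
= 39.62 MPa

39.62


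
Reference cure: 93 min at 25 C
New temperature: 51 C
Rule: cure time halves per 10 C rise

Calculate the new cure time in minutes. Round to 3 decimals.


factor = 2^((51-25)/10) = 6.0629
t_new = 93 / 6.0629 = 15.339 min

15.339


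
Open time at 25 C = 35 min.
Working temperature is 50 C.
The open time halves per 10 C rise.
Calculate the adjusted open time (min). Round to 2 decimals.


factor = 2^((50 - 25) / 10) = 5.6569
ot = 35 / 5.6569 = 6.19 min

6.19


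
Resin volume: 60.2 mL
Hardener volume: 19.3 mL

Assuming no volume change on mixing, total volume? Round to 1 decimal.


V_total = 60.2 + 19.3 = 79.5 mL

79.5


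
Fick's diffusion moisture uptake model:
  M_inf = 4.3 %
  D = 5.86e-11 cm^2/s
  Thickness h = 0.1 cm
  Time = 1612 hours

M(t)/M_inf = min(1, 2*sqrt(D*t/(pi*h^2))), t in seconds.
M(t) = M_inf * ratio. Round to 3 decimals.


t_sec = 1612 * 3600 = 5803200
ratio = 2*sqrt(5.86e-11*5803200/(pi*0.1^2))
= min(1, 0.208083)
= 0.208083
M(t) = 4.3 * 0.208083 = 0.895 %

0.895


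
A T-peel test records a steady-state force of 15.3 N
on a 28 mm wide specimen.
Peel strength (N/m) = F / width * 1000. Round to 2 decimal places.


Peel strength = 15.3 / 28 * 1000
= 546.43 N/m

546.43


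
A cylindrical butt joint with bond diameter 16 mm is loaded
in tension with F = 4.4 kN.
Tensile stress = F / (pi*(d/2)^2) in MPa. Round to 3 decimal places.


Area = pi * (16/2)^2 = 201.0619 mm^2
Stress = 4.4*1000 / 201.0619
= 21.884 MPa

21.884


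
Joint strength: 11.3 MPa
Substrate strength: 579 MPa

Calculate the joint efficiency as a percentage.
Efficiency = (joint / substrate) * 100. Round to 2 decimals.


Efficiency = (11.3 / 579) * 100 = 1.95%

1.95


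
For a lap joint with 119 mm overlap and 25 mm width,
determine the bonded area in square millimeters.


Area = 119 * 25 = 2975 mm^2

2975


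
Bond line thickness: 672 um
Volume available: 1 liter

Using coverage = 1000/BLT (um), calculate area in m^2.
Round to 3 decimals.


1 L = 1e6 mm^3, thickness = 672 um = 0.672 mm
Area = 1e6 / 0.672 mm^2 = (1e6 / 0.672) / 1e6 m^2 = 1000 / 672 m^2
= 1.488 m^2

1.488


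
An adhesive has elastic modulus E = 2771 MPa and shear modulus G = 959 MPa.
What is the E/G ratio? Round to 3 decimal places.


E/G = 2771 / 959 = 2.889

2.889


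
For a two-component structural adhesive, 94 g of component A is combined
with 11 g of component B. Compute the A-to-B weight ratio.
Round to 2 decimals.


Weight ratio A:B = 94 / 11
= 8.55

8.55


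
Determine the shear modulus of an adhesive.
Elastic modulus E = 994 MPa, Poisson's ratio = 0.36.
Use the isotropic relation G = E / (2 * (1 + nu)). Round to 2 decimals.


G = 994 / (2*(1+0.36)) = 994 / 2.72
= 365.44 MPa

365.44


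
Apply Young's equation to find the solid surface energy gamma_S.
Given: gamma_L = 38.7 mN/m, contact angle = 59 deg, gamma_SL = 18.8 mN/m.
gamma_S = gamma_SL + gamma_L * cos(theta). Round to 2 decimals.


theta_rad = 59 * pi/180 = 1.029744
gamma_S = 18.8 + 38.7 * cos(1.029744)
= 38.73 mN/m

38.73


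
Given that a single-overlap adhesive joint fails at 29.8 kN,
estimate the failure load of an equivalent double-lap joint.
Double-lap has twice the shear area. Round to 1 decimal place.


Double-lap factor = 2
Expected load = 29.8 * 2 = 59.6 kN

59.6


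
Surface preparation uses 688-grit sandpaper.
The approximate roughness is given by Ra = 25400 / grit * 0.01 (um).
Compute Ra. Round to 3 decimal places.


Ra = 25400 / 688 * 0.01
= 254 / 688
= 0.369 um

0.369


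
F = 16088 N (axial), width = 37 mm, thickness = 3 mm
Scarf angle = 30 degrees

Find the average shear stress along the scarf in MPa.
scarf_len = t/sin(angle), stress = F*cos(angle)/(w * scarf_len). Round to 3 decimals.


scarf_len = 3/sin(30 deg) = 6.0000
cos(30 deg) = 0.866025
stress = 16088*0.866025/(37*6.0000) = 62.760 MPa

62.760


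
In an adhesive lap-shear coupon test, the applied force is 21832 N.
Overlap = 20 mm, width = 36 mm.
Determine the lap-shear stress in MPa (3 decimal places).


stress = F / (overlap * width)
= 21832 / (20 * 36)
= 30.322 MPa

30.322


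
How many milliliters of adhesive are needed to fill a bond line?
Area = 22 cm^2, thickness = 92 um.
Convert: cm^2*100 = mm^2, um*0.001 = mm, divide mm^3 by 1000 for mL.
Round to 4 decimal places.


= (22 * 100) * (92 * 0.001) / 1000
= 0.2024 mL

0.2024


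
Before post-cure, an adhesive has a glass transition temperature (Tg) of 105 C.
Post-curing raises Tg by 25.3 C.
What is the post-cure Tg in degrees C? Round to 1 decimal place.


Tg_post = Tg_base + delta_Tg
= 105 + 25.3
= 130.3 C

130.3


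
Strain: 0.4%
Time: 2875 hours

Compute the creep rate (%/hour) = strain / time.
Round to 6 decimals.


Creep rate = 0.4 / 2875
= 0.000139 %/h

0.000139


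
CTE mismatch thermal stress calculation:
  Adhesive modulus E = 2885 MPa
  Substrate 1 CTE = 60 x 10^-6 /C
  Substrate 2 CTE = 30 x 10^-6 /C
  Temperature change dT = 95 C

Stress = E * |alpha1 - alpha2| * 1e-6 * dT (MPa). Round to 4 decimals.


delta_alpha = |60 - 30| = 30 x 10^-6/C
Stress = 2885 * 30e-6 * 95
= 8.2223 MPa

8.2223


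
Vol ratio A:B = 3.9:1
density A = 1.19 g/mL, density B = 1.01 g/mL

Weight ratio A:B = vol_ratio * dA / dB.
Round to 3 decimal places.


Weight ratio = 3.9 * 1.19 / 1.01
= 4.595

4.595


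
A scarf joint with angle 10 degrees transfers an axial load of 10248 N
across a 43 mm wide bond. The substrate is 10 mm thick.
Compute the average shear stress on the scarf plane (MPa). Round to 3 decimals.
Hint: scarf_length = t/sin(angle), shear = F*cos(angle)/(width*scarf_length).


scarf_length = 10 / sin(10 deg) = 57.5877 mm
cos(10 deg) = 0.984808
shear stress = 10248 * 0.984808 / (43 * 57.5877)
= 4.076 MPa

4.076


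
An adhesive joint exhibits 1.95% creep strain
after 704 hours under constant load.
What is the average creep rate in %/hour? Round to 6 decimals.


Creep rate = strain / time
= 1.95 / 704
= 0.002770 %/h

0.002770


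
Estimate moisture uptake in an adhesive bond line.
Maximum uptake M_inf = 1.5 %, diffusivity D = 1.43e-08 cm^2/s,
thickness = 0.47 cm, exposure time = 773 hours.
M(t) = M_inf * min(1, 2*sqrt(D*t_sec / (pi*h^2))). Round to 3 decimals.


Convert time: 773 h = 2782800 s
ratio = min(1, 2*sqrt(1.43e-08*2782800/(pi*0.47^2)))
= 0.478924
M(t) = 1.5 * 0.478924 = 0.718%

0.718


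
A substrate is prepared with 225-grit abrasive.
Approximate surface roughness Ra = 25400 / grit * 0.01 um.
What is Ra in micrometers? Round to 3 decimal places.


Ra = 25400 / 225 * 0.01 = 1.129 um

1.129


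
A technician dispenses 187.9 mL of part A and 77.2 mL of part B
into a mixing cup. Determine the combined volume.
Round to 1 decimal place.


Combined volume = 187.9 + 77.2
= 265.1 mL

265.1


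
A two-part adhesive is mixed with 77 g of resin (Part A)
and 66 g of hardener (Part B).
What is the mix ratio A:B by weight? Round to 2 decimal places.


Mix ratio = mass_A / mass_B
= 77 / 66
= 1.17

1.17


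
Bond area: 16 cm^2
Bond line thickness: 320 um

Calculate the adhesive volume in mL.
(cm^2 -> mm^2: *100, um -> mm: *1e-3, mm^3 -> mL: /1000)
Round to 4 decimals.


V = 16*100 * 320*1e-3 / 1000
= 0.5120 mL

0.5120


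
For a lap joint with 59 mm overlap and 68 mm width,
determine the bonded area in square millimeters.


Area = 59 * 68 = 4012 mm^2

4012


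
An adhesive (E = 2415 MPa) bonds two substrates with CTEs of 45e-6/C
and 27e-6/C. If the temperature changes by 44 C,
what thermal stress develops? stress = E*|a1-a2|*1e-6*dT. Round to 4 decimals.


Stress = 2415 * |45 - 27| * 1e-6 * 44
= 1.9127 MPa

1.9127


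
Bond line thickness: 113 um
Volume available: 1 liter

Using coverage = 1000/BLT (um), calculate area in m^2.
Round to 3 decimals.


1 L = 1e6 mm^3, thickness = 113 um = 0.113 mm
Area = 1e6 / 0.113 mm^2 = (1e6 / 0.113) / 1e6 m^2 = 1000 / 113 m^2
= 8.850 m^2

8.850


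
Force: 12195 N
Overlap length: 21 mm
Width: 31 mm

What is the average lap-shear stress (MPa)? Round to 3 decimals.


Average shear stress = F / (overlap * width)
= 12195 / (21 * 31)
= 18.733 MPa

18.733


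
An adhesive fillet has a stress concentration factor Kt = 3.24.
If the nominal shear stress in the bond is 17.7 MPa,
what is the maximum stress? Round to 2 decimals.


Max stress = 17.7 * 3.24 = 57.35 MPa

57.35


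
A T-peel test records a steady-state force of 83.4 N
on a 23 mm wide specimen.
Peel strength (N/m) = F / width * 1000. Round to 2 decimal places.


Peel strength = 83.4 / 23 * 1000
= 3626.09 N/m

3626.09


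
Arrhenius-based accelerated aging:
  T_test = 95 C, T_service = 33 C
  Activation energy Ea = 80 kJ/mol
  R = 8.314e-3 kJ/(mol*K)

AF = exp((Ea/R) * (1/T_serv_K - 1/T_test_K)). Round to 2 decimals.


T_test_K = 368.15, T_serv_K = 306.15
AF = exp((80/8.314e-3) * (1/306.15 - 1/368.15))
= 198.97

198.97


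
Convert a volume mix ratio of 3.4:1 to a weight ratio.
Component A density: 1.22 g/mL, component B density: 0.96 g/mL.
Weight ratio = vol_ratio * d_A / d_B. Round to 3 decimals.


= 3.4 * 1.22 / 0.96 = 4.321

4.321


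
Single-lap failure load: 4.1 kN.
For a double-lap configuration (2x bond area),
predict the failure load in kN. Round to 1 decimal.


Failure load = 4.1 * 2 = 8.2 kN

8.2


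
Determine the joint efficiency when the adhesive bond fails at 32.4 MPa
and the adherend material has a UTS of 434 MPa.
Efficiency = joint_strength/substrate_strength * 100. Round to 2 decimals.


Joint efficiency = 32.4 / 434 * 100
= 7.47%

7.47


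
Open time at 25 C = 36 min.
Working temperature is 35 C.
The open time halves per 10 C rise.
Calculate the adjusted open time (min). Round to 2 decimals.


factor = 2^((35 - 25) / 10) = 2.0000
ot = 36 / 2.0000 = 18.00 min

18.00


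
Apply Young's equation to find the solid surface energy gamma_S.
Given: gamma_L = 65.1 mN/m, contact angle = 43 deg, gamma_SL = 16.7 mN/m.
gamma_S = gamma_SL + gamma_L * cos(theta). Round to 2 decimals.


theta_rad = 43 * pi/180 = 0.750492
gamma_S = 16.7 + 65.1 * cos(0.750492)
= 64.31 mN/m

64.31


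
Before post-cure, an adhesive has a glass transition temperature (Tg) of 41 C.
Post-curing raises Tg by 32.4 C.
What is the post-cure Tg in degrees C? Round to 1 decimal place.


Tg_post = Tg_base + delta_Tg
= 41 + 32.4
= 73.4 C

73.4


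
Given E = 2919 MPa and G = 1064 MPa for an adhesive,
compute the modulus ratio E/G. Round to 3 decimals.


E/G ratio = 2919 / 1064 = 2.743

2.743


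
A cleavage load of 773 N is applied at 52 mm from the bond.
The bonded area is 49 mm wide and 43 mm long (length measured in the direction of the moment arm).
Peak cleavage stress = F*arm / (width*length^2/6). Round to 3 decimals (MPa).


Moment = 773 * 52 = 40196 N*mm
Section modulus = 49 * 1849 / 6 = 90601 / 6 mm^3
Stress = 40196 / (90601 / 6) = 241176 / 90601
= 2.662 MPa

2.662


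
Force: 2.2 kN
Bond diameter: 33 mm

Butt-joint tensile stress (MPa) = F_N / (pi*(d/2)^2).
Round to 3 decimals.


F_N = 2.2 * 1000 = 2200.0 N
A = pi*(16.5)^2 = 855.2986 mm^2
stress = 2200.0 / 855.2986 = 2.572 MPa

2.572


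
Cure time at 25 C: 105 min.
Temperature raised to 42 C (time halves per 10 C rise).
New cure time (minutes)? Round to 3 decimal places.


Acceleration factor = 2^(17/10) = 3.2490
New time = 105 / 3.2490 = 32.318 min

32.318


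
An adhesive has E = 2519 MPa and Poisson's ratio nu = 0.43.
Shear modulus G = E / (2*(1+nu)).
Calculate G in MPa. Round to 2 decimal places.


G = 2519 / (2*(1+0.43))
= 2519 / 2.86
= 880.77 MPa

880.77


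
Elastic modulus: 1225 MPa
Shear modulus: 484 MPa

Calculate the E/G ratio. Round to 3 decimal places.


E / G = 1225 / 484 = 2.531

2.531


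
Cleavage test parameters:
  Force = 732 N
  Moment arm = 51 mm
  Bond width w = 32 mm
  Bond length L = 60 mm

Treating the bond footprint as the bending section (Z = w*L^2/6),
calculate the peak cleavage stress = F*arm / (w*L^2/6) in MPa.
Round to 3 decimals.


M = 732 * 51 = 37332 N*mm
Z = 32 * 60^2 / 6 = 115200 / 6 mm^3
sigma = M / Z = 6 * 37332 / 115200 = 223992 / 115200
= 1.944 MPa

1.944


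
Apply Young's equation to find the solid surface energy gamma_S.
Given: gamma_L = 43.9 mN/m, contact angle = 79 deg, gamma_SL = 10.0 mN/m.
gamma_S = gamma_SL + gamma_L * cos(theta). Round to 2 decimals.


theta_rad = 79 * pi/180 = 1.378810
gamma_S = 10.0 + 43.9 * cos(1.378810)
= 18.38 mN/m

18.38


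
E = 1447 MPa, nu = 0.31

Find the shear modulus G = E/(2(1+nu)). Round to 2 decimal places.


G = 1447 / (2 * 1.31)
= 552.29 MPa

552.29


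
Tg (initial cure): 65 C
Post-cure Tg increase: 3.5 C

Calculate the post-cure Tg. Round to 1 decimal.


Post-cure Tg = 65 + 3.5 = 68.5 C

68.5


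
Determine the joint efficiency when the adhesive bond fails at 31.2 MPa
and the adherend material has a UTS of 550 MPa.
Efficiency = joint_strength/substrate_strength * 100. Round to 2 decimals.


Joint efficiency = 31.2 / 550 * 100
= 5.67%

5.67


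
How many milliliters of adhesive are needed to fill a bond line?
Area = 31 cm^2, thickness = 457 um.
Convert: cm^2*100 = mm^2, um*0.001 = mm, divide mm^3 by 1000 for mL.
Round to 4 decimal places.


= (31 * 100) * (457 * 0.001) / 1000
= 1.4167 mL

1.4167


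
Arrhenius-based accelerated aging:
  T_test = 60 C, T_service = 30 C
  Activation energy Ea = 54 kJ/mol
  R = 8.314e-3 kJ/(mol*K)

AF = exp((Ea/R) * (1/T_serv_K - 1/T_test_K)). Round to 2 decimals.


T_test_K = 333.15, T_serv_K = 303.15
AF = exp((54/8.314e-3) * (1/303.15 - 1/333.15))
= 6.88

6.88


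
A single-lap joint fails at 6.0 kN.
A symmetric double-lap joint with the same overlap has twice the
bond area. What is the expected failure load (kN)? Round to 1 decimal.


Double-lap load = 2 * 6.0 = 12.0 kN

12.0


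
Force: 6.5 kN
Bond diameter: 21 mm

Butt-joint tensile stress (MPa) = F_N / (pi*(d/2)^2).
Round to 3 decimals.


F_N = 6.5 * 1000 = 6500.0 N
A = pi*(10.5)^2 = 346.3606 mm^2
stress = 6500.0 / 346.3606 = 18.767 MPa

18.767


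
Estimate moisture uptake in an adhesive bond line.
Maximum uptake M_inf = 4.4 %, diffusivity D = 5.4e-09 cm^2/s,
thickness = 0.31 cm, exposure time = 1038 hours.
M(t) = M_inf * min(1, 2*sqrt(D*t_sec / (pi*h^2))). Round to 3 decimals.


Convert time: 1038 h = 3736800 s
ratio = min(1, 2*sqrt(5.4e-09*3736800/(pi*0.31^2)))
= 0.517059
M(t) = 4.4 * 0.517059 = 2.275%

2.275


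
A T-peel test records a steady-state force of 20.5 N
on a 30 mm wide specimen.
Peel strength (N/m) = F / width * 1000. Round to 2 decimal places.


Peel strength = 20.5 / 30 * 1000
= 683.33 N/m

683.33


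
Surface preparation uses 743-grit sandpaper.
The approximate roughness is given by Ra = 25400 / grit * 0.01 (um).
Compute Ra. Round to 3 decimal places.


Ra = 25400 / 743 * 0.01
= 254 / 743
= 0.342 um

0.342


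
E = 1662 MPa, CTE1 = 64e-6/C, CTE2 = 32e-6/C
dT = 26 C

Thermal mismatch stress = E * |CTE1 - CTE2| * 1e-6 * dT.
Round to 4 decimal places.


= 1662 * 32e-6 * 26
= 1.3828 MPa

1.3828


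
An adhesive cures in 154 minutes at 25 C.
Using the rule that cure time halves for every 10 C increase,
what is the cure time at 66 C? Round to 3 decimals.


Factor = 2^((66 - 25) / 10) = 17.1484
Cure time = 154 / 17.1484
= 8.980 minutes

8.980


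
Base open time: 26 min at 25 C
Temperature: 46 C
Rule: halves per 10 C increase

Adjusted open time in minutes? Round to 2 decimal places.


Acceleration = 2^((46-25)/10) = 4.2871
Open time = 26 / 4.2871 = 6.06 min

6.06


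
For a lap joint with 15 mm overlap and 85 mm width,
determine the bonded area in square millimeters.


Area = 15 * 85 = 1275 mm^2

1275


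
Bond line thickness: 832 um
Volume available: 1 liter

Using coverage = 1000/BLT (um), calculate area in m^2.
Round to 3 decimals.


1 L = 1e6 mm^3, thickness = 832 um = 0.832 mm
Area = 1e6 / 0.832 mm^2 = (1e6 / 0.832) / 1e6 m^2 = 1000 / 832 m^2
= 1.202 m^2

1.202


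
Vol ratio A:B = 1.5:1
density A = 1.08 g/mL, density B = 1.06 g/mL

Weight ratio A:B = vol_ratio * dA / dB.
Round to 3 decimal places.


Weight ratio = 1.5 * 1.08 / 1.06
= 1.528

1.528


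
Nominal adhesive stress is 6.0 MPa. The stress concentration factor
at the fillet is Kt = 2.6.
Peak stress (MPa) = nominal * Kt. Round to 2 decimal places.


Peak = 6.0 * 2.6 = 15.60 MPa

15.60


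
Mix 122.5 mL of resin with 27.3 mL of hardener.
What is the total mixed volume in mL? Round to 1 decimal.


Total = 122.5 + 27.3 = 149.8 mL

149.8


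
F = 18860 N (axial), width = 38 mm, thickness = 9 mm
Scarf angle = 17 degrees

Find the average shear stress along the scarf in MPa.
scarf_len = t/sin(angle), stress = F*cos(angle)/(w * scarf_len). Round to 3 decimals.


scarf_len = 9/sin(17 deg) = 30.7827
cos(17 deg) = 0.956305
stress = 18860*0.956305/(38*30.7827) = 15.419 MPa

15.419


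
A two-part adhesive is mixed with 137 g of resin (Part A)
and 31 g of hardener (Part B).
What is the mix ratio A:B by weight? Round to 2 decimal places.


Mix ratio = mass_A / mass_B
= 137 / 31
= 4.42

4.42


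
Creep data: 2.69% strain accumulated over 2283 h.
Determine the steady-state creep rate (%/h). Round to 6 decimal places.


Rate = 2.69 / 2283 = 0.001178 %/h

0.001178


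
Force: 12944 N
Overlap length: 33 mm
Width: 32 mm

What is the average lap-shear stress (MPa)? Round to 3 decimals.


Average shear stress = F / (overlap * width)
= 12944 / (33 * 32)
= 12.258 MPa

12.258


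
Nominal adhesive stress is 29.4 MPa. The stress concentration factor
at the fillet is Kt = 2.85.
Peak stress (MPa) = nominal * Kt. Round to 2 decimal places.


Peak = 29.4 * 2.85 = 83.79 MPa

83.79


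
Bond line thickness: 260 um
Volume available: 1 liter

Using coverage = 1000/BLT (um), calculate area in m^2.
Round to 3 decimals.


1 L = 1e6 mm^3, thickness = 260 um = 0.26 mm
Area = 1e6 / 0.26 mm^2 = (1e6 / 0.26) / 1e6 m^2 = 1000 / 260 m^2
= 3.846 m^2

3.846


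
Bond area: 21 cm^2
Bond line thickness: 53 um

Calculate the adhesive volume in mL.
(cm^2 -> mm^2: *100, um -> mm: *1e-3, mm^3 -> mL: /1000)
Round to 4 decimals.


V = 21*100 * 53*1e-3 / 1000
= 0.1113 mL

0.1113


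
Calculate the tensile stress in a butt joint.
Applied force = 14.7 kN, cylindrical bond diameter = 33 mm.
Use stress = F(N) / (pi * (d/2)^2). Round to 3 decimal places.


A = pi * 16.5^2 = 855.2986 mm^2
sigma = 14700.0 / 855.2986 = 17.187 MPa

17.187


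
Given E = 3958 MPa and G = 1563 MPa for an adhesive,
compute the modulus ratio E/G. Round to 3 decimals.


E/G ratio = 3958 / 1563 = 2.532

2.532


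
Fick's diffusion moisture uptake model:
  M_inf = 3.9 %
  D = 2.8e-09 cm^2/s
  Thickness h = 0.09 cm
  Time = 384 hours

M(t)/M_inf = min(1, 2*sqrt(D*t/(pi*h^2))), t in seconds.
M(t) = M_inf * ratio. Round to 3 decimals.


t_sec = 384 * 3600 = 1382400
ratio = 2*sqrt(2.8e-09*1382400/(pi*0.09^2))
= min(1, 0.780025)
= 0.780025
M(t) = 3.9 * 0.780025 = 3.042 %

3.042


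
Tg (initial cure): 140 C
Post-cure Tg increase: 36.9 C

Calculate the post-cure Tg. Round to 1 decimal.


Post-cure Tg = 140 + 36.9 = 176.9 C

176.9


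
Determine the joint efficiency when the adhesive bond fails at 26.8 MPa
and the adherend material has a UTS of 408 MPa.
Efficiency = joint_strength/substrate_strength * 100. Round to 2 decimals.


Joint efficiency = 26.8 / 408 * 100
= 6.57%

6.57


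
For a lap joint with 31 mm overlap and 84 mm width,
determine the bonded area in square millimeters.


Area = 31 * 84 = 2604 mm^2

2604


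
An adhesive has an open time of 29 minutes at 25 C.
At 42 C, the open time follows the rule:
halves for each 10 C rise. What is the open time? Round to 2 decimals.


Factor = 2^((42-25)/10) = 3.2490
Open time = 29 / 3.2490 = 8.93 min

8.93


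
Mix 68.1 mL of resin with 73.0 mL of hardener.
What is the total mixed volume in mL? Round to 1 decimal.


Total = 68.1 + 73.0 = 141.1 mL

141.1


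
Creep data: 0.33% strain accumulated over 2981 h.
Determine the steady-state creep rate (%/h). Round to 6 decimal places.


Rate = 0.33 / 2981 = 0.000111 %/h

0.000111


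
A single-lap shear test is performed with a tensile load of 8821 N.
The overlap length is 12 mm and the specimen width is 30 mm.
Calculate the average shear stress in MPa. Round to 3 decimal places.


Shear stress = F / (overlap * width)
= 8821 / (12 * 30)
= 8821 / 360
= 24.503 MPa

24.503


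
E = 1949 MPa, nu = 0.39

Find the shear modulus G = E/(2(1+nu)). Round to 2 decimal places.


G = 1949 / (2 * 1.39)
= 701.08 MPa

701.08


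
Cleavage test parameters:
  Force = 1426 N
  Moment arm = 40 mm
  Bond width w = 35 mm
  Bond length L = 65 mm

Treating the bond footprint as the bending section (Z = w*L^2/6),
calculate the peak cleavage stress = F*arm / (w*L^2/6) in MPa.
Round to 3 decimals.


M = 1426 * 40 = 57040 N*mm
Z = 35 * 65^2 / 6 = 147875 / 6 mm^3
sigma = M / Z = 6 * 57040 / 147875 = 342240 / 147875
= 2.314 MPa

2.314


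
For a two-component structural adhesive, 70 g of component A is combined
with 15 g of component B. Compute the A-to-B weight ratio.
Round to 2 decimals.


Weight ratio A:B = 70 / 15
= 4.67

4.67


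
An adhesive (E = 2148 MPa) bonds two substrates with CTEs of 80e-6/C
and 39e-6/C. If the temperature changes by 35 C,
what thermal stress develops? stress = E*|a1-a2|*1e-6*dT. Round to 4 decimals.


Stress = 2148 * |80 - 39| * 1e-6 * 35
= 3.0824 MPa

3.0824


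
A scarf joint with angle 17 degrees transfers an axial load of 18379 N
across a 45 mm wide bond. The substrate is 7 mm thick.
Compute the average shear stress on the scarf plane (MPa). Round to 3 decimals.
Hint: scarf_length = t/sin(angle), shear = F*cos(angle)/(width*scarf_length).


scarf_length = 7 / sin(17 deg) = 23.9421 mm
cos(17 deg) = 0.956305
shear stress = 18379 * 0.956305 / (45 * 23.9421)
= 16.313 MPa

16.313


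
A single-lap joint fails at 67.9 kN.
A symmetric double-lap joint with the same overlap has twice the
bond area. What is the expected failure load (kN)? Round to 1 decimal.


Double-lap load = 2 * 67.9 = 135.8 kN

135.8


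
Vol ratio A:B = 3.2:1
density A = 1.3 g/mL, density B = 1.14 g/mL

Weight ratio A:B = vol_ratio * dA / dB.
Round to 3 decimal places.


Weight ratio = 3.2 * 1.3 / 1.14
= 3.649

3.649


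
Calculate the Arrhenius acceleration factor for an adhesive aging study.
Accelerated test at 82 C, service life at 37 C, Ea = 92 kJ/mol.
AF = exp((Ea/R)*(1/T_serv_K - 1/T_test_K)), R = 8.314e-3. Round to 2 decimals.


T_test = 355.15 K, T_serv = 310.15 K
Ea/R = 92 / 0.008314 = 11065.67
AF = exp(11065.67 * (1/310.15 - 1/355.15))
= 91.90

91.90


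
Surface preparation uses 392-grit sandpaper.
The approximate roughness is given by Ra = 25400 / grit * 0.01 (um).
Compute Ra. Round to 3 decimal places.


Ra = 25400 / 392 * 0.01
= 254 / 392
= 0.648 um

0.648


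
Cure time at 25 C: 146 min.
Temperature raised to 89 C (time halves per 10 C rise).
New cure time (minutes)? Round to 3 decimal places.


Acceleration factor = 2^(64/10) = 84.4485
New time = 146 / 84.4485 = 1.729 min

1.729


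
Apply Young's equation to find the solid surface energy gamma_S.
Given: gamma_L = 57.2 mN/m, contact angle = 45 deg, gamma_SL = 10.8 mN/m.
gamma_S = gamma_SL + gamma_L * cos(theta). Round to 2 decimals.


theta_rad = 45 * pi/180 = 0.785398
gamma_S = 10.8 + 57.2 * cos(0.785398)
= 51.25 mN/m

51.25


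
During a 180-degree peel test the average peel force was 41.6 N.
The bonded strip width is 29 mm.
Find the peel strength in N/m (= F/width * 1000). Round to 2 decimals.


Peel strength = F/width * 1000
= 41.6 / 29 * 1000
= 1434.48 N/m

1434.48


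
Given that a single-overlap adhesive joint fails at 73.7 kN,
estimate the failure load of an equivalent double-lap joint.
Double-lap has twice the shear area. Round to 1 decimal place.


Double-lap factor = 2
Expected load = 73.7 * 2 = 147.4 kN

147.4


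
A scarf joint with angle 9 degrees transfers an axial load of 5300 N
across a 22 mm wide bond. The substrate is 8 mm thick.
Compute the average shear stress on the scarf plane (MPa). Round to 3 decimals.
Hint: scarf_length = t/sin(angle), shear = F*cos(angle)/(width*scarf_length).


scarf_length = 8 / sin(9 deg) = 51.1396 mm
cos(9 deg) = 0.987688
shear stress = 5300 * 0.987688 / (22 * 51.1396)
= 4.653 MPa

4.653


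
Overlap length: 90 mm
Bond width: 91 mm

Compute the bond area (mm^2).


Bond area = 90 * 91 = 8190 mm^2

8190
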